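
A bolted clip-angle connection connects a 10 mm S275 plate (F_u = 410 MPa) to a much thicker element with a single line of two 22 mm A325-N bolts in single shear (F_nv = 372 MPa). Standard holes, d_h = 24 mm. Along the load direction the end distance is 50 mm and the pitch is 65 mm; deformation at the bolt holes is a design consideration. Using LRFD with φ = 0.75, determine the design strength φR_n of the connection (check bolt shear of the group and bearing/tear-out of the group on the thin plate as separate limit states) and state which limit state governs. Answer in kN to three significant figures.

212 kN (bolt shear governs)

Bolt shear: A_b = π·22²/4 = 380.1 mm²; R_n = 372 × 380.1 × 2 × 1 / 1000 = 282.8 kN → 0.75 × 282.8 = 212 kN.
Bearing (1.2 l_c t F_u ≤ 2.4 d t F_u): upper limit = 2.4·22·10·410 / 1000 = 216.5 kN.
  Edge l_c = 50 − 24/2 = 38 → r_n = 187 kN; interior l_c = 65 − 24 = 41 → r_n = 201.7 kN.
  R_n,bearing = 1·187 + 1·201.7 = 388.7 kN → 0.75 × 388.7 = 292 kN.
Bolt shear governs: 212 kN.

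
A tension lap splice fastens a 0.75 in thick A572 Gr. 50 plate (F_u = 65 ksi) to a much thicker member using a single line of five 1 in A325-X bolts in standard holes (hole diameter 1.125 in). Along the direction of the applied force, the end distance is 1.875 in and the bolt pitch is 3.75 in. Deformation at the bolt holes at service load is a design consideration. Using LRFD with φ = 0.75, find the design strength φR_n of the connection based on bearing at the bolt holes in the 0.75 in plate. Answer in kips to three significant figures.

Per bolt r_n = 1.2 l_c t F_u ≤ 2.4 d t F_u; upper limit = 2.4 × 1 × 0.75 × 65 = 117 kips.
Edge bolt: l_c = 1.875 − 1.125/2 = 1.312 in → 1.2 × 1.312 × 0.75 × 65 = 76.78 → r_n = 76.78 kips.
Interior bolts: l_c = 3.75 − 1.125 = 2.625 in → 1.2 × 2.625 × 0.75 × 65 = 153.6 → r_n = 117 kips.
R_n = 1 × 76.78 + 4 × 117 = 544.8 kips.
Design strength φR_n = 0.75 × 544.8 = 409 kips.

409 kips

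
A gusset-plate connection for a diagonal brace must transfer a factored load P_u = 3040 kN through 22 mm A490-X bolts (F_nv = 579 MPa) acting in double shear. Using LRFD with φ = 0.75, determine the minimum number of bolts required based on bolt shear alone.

A_b = π·22²/4 = 380.1 mm².
Per-bolt design strength φR_n = 0.75 × 579 × 380.1 × 2 / 1000 = 330.1 kN.
n ≥ 3040 / 330.1 = 9.208 → use 10 bolts.

10 bolts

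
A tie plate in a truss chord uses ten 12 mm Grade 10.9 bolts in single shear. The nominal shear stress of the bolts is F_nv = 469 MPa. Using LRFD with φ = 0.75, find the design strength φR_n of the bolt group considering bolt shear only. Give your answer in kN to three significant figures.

398 kN

A_b = π × 12² / 4 = 113.1 mm².
R_n = F_nv · A_b · n · n_s = 469 × 113.1 × 10 × 1 / 1000 = 530.4 kN.
Design strength φR_n = 0.75 × 530.4 = 398 kN.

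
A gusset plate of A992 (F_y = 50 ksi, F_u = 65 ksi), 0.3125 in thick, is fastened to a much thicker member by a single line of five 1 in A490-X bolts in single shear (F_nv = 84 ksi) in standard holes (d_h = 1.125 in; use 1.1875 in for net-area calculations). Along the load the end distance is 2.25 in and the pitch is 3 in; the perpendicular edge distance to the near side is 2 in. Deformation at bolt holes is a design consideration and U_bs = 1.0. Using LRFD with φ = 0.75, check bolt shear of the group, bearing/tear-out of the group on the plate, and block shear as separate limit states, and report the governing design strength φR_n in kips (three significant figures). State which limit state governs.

103 kips (block shear governs)

Bolt shear: A_b = π·1²/4 = 0.7854 in²; R_n = 84 × 0.7854 × 5 × 1 = 329.9 kips → 0.75 × 329.9 = 247 kips.
Bearing: edge l_c = 1.688, r_n = 41.13 kips; interior l_c = 1.875, r_n = 45.7 kips; R_n = 41.13 + 4·45.7 = 223.9 kips → 168 kips.
Block shear: A_gv = 4.453, A_nv = 2.783, A_nt = 0.4395 in²; R_n = min(0.6F_uA_nv, 0.6F_yA_gv) + U_bs·F_u·A_nt = 137.1 kips → 103 kips.
Block shear governs: 103 kips.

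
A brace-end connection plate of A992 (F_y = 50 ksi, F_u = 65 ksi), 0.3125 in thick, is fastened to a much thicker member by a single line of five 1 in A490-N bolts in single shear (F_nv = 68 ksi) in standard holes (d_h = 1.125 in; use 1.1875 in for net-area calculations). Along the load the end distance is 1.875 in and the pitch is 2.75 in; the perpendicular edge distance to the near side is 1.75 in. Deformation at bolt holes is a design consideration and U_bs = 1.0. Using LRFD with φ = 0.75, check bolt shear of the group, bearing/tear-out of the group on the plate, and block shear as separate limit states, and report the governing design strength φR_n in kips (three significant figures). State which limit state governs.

Bolt shear: A_b = π·1²/4 = 0.7854 in²; R_n = 68 × 0.7854 × 5 × 1 = 267 kips → 0.75 × 267 = 200 kips.
Bearing: edge l_c = 1.312, r_n = 31.99 kips; interior l_c = 1.625, r_n = 39.61 kips; R_n = 31.99 + 4·39.61 = 190.4 kips → 143 kips.
Block shear: A_gv = 4.023, A_nv = 2.354, A_nt = 0.3613 in²; R_n = min(0.6F_uA_nv, 0.6F_yA_gv) + U_bs·F_u·A_nt = 115.3 kips → 86.5 kips.
Block shear governs: 86.5 kips.

86.5 kips (block shear governs)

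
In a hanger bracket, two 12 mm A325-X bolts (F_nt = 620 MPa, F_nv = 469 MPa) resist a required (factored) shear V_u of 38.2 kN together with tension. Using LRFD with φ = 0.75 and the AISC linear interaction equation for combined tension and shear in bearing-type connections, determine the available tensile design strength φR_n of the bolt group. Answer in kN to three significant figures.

A_b = π·12²/4 = 113.1 mm²; f_rv = 38.2 × 1000 / (2 × 113.1) = 168.9 MPa.
F'_nt = 1.3 F_nt − (F_nt / φF_nv) f_rv = 1.3·620 − (620/(0.75·469))·168.9 = 508.3 MPa, capped at F_nt → F'_nt = 508.3 MPa.
R_n = F'_nt · A_b · n = 508.3 × 113.1 × 2 / 1000 = 115 kN.
Design strength φR_n = 0.75 × 115 = 86.2 kN.

86.2 kN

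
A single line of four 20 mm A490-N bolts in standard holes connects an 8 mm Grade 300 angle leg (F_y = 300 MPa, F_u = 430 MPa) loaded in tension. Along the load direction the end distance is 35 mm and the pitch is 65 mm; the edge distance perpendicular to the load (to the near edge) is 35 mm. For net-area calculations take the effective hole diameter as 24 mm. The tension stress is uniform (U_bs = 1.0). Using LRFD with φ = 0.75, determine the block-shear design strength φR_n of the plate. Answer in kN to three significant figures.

285 kN

Shear plane L_v = 35 + 3·65 = 230 mm; A_gv = 230 × 8 = 1840 mm².
A_nv = (230 − 3.5·24) × 8 = 1168 mm².
A_nt = (35 − 0.5·24) × 8 = 184 mm².
0.6 F_u A_nv = 301.3 kN; 0.6 F_y A_gv = 331.2 kN → shear rupture governs the shear term.
R_n = 301.3 + 1.0 × 430 × 184 / 1000 = 380.5 kN.
Design strength φR_n = 0.75 × 380.5 = 285 kN.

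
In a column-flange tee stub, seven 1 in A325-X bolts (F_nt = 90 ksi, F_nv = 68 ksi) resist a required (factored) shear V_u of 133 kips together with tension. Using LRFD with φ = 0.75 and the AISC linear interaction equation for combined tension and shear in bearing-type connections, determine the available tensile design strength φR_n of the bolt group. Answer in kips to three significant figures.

A_b = π·1²/4 = 0.7854 in²; f_rv = 133 / (7 × 0.7854) = 24.19 ksi.
F'_nt = 1.3 F_nt − (F_nt / φF_nv) f_rv = 1.3·90 − (90/(0.75·68))·24.19 = 74.31 ksi, capped at F_nt → F'_nt = 74.31 ksi.
R_n = F'_nt · A_b · n = 74.31 × 0.7854 × 7 = 408.5 kips.
Design strength φR_n = 0.75 × 408.5 = 306 kips.

306 kips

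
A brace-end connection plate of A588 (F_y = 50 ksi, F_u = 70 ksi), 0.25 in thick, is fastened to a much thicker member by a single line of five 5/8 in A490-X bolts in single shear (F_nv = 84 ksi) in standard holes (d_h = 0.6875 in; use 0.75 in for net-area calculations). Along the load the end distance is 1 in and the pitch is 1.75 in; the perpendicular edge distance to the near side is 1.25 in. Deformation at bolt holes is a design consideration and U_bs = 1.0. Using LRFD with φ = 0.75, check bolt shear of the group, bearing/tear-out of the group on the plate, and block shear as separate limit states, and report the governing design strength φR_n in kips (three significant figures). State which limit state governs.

47.9 kips (block shear governs)

Bolt shear: A_b = π·0.625²/4 = 0.3068 in²; R_n = 84 × 0.3068 × 5 × 1 = 128.9 kips → 0.75 × 128.9 = 96.6 kips.
Bearing: edge l_c = 0.6562, r_n = 13.78 kips; interior l_c = 1.062, r_n = 22.31 kips; R_n = 13.78 + 4·22.31 = 103 kips → 77.3 kips.
Block shear: A_gv = 2, A_nv = 1.156, A_nt = 0.2188 in²; R_n = min(0.6F_uA_nv, 0.6F_yA_gv) + U_bs·F_u·A_nt = 63.88 kips → 47.9 kips.
Block shear governs: 47.9 kips.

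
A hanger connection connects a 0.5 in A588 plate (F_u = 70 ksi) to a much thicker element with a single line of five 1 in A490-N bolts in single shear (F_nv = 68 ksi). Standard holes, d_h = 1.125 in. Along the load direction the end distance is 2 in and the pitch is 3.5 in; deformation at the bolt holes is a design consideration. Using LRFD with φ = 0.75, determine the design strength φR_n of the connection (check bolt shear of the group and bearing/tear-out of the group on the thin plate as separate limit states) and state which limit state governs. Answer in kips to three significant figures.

200 kips (bolt shear governs)

Bolt shear: A_b = π·1²/4 = 0.7854 in²; R_n = 68 × 0.7854 × 5 × 1 = 267 kips → 0.75 × 267 = 200 kips.
Bearing (1.2 l_c t F_u ≤ 2.4 d t F_u): upper limit = 2.4·1·0.5·70 = 84 kips.
  Edge l_c = 2 − 1.125/2 = 1.438 → r_n = 60.37 kips; interior l_c = 3.5 − 1.125 = 2.375 → r_n = 84 kips.
  R_n,bearing = 1·60.37 + 4·84 = 396.4 kips → 0.75 × 396.4 = 297 kips.
Bolt shear governs: 200 kips.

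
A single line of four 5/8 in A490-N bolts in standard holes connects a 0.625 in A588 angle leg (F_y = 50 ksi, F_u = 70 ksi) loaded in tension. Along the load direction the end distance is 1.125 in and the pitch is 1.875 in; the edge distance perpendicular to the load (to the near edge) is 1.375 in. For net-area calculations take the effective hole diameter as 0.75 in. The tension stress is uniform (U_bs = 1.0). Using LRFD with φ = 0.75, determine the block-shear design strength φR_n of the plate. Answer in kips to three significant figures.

Shear plane L_v = 1.125 + 3·1.875 = 6.75 in; A_gv = 6.75 × 0.625 = 4.219 in².
A_nv = (6.75 − 3.5·0.75) × 0.625 = 2.578 in².
A_nt = (1.375 − 0.5·0.75) × 0.625 = 0.625 in².
0.6 F_u A_nv = 108.3 kips; 0.6 F_y A_gv = 126.6 kips → shear rupture governs the shear term.
R_n = 108.3 + 1.0 × 70 × 0.625 = 152 kips.
Design strength φR_n = 0.75 × 152 = 114 kips.

114 kips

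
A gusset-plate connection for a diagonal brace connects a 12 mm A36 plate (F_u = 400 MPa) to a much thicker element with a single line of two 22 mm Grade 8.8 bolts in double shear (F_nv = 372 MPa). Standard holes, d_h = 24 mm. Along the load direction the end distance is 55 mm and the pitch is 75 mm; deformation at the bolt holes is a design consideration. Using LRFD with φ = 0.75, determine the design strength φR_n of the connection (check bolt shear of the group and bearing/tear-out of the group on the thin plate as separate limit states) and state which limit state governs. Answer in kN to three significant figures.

376 kN (bearing governs)

Bolt shear: A_b = π·22²/4 = 380.1 mm²; R_n = 372 × 380.1 × 2 × 2 / 1000 = 565.6 kN → 0.75 × 565.6 = 424 kN.
Bearing (1.2 l_c t F_u ≤ 2.4 d t F_u): upper limit = 2.4·22·12·400 / 1000 = 253.4 kN.
  Edge l_c = 55 − 24/2 = 43 → r_n = 247.7 kN; interior l_c = 75 − 24 = 51 → r_n = 253.4 kN.
  R_n,bearing = 1·247.7 + 1·253.4 = 501.1 kN → 0.75 × 501.1 = 376 kN.
Bearing governs: 376 kN.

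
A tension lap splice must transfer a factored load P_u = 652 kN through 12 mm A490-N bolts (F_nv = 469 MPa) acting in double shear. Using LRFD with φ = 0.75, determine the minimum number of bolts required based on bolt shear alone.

9 bolts

A_b = π·12²/4 = 113.1 mm².
Per-bolt design strength φR_n = 0.75 × 469 × 113.1 × 2 / 1000 = 79.56 kN.
n ≥ 652 / 79.56 = 8.195 → use 9 bolts.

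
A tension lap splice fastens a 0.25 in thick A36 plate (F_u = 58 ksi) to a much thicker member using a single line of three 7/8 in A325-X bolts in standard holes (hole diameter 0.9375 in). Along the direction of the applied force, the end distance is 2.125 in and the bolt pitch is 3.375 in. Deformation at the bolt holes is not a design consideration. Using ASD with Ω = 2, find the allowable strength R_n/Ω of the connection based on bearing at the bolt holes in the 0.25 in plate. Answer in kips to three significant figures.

Per bolt r_n = 1.5 l_c t F_u ≤ 3.0 d t F_u; upper limit = 3.0 × 0.875 × 0.25 × 58 = 38.06 kips.
Edge bolt: l_c = 2.125 − 0.9375/2 = 1.656 in → 1.5 × 1.656 × 0.25 × 58 = 36.02 → r_n = 36.02 kips.
Interior bolts: l_c = 3.375 − 0.9375 = 2.438 in → 1.5 × 2.438 × 0.25 × 58 = 53.02 → r_n = 38.06 kips.
R_n = 1 × 36.02 + 2 × 38.06 = 112.1 kips.
Allowable strength R_n/Ω = 112.1 / 2 = 56.1 kips.

56.1 kips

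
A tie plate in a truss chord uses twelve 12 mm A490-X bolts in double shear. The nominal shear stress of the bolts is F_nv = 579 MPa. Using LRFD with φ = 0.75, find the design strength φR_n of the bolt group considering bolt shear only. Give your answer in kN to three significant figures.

1180 kN

A_b = π × 12² / 4 = 113.1 mm².
R_n = F_nv · A_b · n · n_s = 579 × 113.1 × 12 × 2 / 1000 = 1572 kN.
Design strength φR_n = 0.75 × 1572 = 1180 kN.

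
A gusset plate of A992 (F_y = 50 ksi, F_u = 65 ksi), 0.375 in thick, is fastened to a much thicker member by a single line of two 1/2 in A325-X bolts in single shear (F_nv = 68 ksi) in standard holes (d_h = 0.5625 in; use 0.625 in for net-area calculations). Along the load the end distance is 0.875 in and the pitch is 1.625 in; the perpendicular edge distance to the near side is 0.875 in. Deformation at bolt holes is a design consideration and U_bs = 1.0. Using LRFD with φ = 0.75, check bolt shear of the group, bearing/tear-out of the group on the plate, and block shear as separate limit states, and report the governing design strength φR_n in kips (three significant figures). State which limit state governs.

20 kips (bolt shear governs)

Bolt shear: A_b = π·0.5²/4 = 0.1963 in²; R_n = 68 × 0.1963 × 2 × 1 = 26.7 kips → 0.75 × 26.7 = 20 kips.
Bearing: edge l_c = 0.5938, r_n = 17.37 kips; interior l_c = 1.062, r_n = 29.25 kips; R_n = 17.37 + 1·29.25 = 46.62 kips → 35 kips.
Block shear: A_gv = 0.9375, A_nv = 0.5859, A_nt = 0.2109 in²; R_n = min(0.6F_uA_nv, 0.6F_yA_gv) + U_bs·F_u·A_nt = 36.56 kips → 27.4 kips.
Bolt shear governs: 20 kips.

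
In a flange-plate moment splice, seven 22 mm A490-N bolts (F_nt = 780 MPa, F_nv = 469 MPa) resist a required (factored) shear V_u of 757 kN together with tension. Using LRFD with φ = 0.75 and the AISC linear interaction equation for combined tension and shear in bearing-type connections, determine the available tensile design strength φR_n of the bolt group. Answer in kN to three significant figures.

A_b = π·22²/4 = 380.1 mm²; f_rv = 757 × 1000 / (7 × 380.1) = 284.5 MPa.
F'_nt = 1.3 F_nt − (F_nt / φF_nv) f_rv = 1.3·780 − (780/(0.75·469))·284.5 = 383.2 MPa, capped at F_nt → F'_nt = 383.2 MPa.
R_n = F'_nt · A_b · n = 383.2 × 380.1 × 7 / 1000 = 1020 kN.
Design strength φR_n = 0.75 × 1020 = 765 kN.

765 kN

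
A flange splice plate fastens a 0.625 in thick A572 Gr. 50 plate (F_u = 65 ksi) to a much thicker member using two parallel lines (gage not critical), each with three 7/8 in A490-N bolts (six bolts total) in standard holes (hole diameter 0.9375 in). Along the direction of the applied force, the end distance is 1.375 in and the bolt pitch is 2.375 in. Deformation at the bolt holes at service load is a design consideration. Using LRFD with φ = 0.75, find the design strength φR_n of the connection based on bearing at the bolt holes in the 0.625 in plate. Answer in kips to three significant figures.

277 kips

Per bolt r_n = 1.2 l_c t F_u ≤ 2.4 d t F_u; upper limit = 2.4 × 0.875 × 0.625 × 65 = 85.31 kips.
Edge bolt: l_c = 1.375 − 0.9375/2 = 0.9062 in → 1.2 × 0.9062 × 0.625 × 65 = 44.18 → r_n = 44.18 kips.
Interior bolts: l_c = 2.375 − 0.9375 = 1.438 in → 1.2 × 1.438 × 0.625 × 65 = 70.08 → r_n = 70.08 kips.
R_n = 2 × 44.18 + 4 × 70.08 = 368.7 kips.
Design strength φR_n = 0.75 × 368.7 = 277 kips.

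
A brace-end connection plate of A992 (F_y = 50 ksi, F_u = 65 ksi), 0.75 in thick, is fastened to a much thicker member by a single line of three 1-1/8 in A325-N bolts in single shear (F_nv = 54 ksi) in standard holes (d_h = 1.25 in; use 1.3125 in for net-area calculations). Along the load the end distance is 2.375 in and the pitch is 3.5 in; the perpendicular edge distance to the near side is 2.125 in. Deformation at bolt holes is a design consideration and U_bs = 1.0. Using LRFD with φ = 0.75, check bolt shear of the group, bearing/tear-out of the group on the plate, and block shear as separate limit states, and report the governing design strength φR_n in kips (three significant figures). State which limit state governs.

Bolt shear: A_b = π·1.125²/4 = 0.994 in²; R_n = 54 × 0.994 × 3 × 1 = 161 kips → 0.75 × 161 = 121 kips.
Bearing: edge l_c = 1.75, r_n = 102.4 kips; interior l_c = 2.25, r_n = 131.6 kips; R_n = 102.4 + 2·131.6 = 365.6 kips → 274 kips.
Block shear: A_gv = 7.031, A_nv = 4.57, A_nt = 1.102 in²; R_n = min(0.6F_uA_nv, 0.6F_yA_gv) + U_bs·F_u·A_nt = 249.8 kips → 187 kips.
Bolt shear governs: 121 kips.

121 kips (bolt shear governs)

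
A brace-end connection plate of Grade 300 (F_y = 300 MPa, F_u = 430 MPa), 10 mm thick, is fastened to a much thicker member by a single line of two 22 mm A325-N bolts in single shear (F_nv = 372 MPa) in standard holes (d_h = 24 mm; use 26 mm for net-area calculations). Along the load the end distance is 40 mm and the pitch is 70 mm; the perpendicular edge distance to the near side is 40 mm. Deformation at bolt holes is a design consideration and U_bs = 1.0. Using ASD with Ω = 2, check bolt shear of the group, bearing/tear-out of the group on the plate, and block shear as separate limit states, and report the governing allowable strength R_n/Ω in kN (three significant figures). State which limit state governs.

141 kN (bolt shear governs)

Bolt shear: A_b = π·22²/4 = 380.1 mm²; R_n = 372 × 380.1 × 2 × 1 / 1000 = 282.8 kN → 282.8 / 2 = 141 kN.
Bearing: edge l_c = 28, r_n = 144.5 kN; interior l_c = 46, r_n = 227 kN; R_n = 144.5 + 1·227 = 371.5 kN → 186 kN.
Block shear: A_gv = 1100, A_nv = 710, A_nt = 270 mm²; R_n = min(0.6F_uA_nv, 0.6F_yA_gv) + U_bs·F_u·A_nt = 299.3 kN → 150 kN.
Bolt shear governs: 141 kN.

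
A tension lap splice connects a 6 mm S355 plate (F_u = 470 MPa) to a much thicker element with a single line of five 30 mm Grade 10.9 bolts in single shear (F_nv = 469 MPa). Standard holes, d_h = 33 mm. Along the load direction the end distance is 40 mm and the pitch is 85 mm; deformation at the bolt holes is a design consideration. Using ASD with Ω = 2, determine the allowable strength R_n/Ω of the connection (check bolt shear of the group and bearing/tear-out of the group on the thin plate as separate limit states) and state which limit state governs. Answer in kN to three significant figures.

Bolt shear: A_b = π·30²/4 = 706.9 mm²; R_n = 469 × 706.9 × 5 × 1 / 1000 = 1658 kN → 1658 / 2 = 829 kN.
Bearing (1.2 l_c t F_u ≤ 2.4 d t F_u): upper limit = 2.4·30·6·470 / 1000 = 203 kN.
  Edge l_c = 40 − 33/2 = 23.5 → r_n = 79.52 kN; interior l_c = 85 − 33 = 52 → r_n = 176 kN.
  R_n,bearing = 1·79.52 + 4·176 = 783.4 kN → 783.4 / 2 = 392 kN.
Bearing governs: 392 kN.

392 kN (bearing governs)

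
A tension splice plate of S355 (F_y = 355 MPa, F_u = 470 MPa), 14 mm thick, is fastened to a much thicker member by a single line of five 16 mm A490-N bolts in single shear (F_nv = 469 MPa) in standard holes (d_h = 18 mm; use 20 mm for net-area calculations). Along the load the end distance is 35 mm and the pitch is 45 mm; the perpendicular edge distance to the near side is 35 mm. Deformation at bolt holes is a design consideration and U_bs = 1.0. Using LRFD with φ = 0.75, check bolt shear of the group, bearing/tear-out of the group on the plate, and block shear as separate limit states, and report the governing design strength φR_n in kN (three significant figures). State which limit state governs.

Bolt shear: A_b = π·16²/4 = 201.1 mm²; R_n = 469 × 201.1 × 5 × 1 / 1000 = 471.5 kN → 0.75 × 471.5 = 354 kN.
Bearing: edge l_c = 26, r_n = 205.3 kN; interior l_c = 27, r_n = 213.2 kN; R_n = 205.3 + 4·213.2 = 1058 kN → 794 kN.
Block shear: A_gv = 3010, A_nv = 1750, A_nt = 350 mm²; R_n = min(0.6F_uA_nv, 0.6F_yA_gv) + U_bs·F_u·A_nt = 658 kN → 494 kN.
Bolt shear governs: 354 kN.

354 kN (bolt shear governs)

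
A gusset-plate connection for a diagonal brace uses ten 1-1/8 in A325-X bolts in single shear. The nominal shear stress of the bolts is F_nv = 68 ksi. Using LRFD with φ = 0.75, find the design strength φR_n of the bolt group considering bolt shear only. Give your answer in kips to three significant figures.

A_b = π × 1.125² / 4 = 0.994 in².
R_n = F_nv · A_b · n · n_s = 68 × 0.994 × 10 × 1 = 675.9 kips.
Design strength φR_n = 0.75 × 675.9 = 507 kips.

507 kips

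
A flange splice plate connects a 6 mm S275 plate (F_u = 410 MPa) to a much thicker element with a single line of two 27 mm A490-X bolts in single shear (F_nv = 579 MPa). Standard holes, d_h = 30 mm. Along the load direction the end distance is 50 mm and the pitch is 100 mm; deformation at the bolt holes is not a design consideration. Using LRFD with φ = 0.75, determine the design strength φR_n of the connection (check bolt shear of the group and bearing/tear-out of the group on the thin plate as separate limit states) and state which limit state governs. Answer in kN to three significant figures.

246 kN (bearing governs)

Bolt shear: A_b = π·27²/4 = 572.6 mm²; R_n = 579 × 572.6 × 2 × 1 / 1000 = 663 kN → 0.75 × 663 = 497 kN.
Bearing (1.5 l_c t F_u ≤ 3.0 d t F_u): upper limit = 3.0·27·6·410 / 1000 = 199.3 kN.
  Edge l_c = 50 − 30/2 = 35 → r_n = 129.2 kN; interior l_c = 100 − 30 = 70 → r_n = 199.3 kN.
  R_n,bearing = 1·129.2 + 1·199.3 = 328.4 kN → 0.75 × 328.4 = 246 kN.
Bearing governs: 246 kN.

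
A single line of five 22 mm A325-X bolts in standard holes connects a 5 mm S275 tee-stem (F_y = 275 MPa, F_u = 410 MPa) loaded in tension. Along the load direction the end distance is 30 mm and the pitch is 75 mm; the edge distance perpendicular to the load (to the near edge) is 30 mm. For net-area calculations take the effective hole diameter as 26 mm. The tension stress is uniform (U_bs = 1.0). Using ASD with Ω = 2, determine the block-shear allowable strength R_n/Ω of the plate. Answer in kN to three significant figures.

Shear plane L_v = 30 + 4·75 = 330 mm; A_gv = 330 × 5 = 1650 mm².
A_nv = (330 − 4.5·26) × 5 = 1065 mm².
A_nt = (30 − 0.5·26) × 5 = 85 mm².
0.6 F_u A_nv = 262 kN; 0.6 F_y A_gv = 272.2 kN → shear rupture governs the shear term.
R_n = 262 + 1.0 × 410 × 85 / 1000 = 296.8 kN.
Allowable strength R_n/Ω = 296.8 / 2 = 148 kN.

148 kN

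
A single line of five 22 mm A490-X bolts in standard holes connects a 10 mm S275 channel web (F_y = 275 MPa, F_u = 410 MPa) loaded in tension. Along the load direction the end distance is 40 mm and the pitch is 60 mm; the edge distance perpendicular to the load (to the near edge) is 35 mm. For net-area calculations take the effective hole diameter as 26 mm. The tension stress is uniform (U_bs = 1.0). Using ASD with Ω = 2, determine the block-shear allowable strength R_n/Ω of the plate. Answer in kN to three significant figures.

246 kN

Shear plane L_v = 40 + 4·60 = 280 mm; A_gv = 280 × 10 = 2800 mm².
A_nv = (280 − 4.5·26) × 10 = 1630 mm².
A_nt = (35 − 0.5·26) × 10 = 220 mm².
0.6 F_u A_nv = 401 kN; 0.6 F_y A_gv = 462 kN → shear rupture governs the shear term.
R_n = 401 + 1.0 × 410 × 220 / 1000 = 491.2 kN.
Allowable strength R_n/Ω = 491.2 / 2 = 246 kN.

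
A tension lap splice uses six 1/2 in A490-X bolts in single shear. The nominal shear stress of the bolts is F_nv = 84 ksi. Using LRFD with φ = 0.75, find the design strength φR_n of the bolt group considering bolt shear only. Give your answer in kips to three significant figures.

A_b = π × 0.5² / 4 = 0.1963 in².
R_n = F_nv · A_b · n · n_s = 84 × 0.1963 × 6 × 1 = 98.96 kips.
Design strength φR_n = 0.75 × 98.96 = 74.2 kips.

74.2 kips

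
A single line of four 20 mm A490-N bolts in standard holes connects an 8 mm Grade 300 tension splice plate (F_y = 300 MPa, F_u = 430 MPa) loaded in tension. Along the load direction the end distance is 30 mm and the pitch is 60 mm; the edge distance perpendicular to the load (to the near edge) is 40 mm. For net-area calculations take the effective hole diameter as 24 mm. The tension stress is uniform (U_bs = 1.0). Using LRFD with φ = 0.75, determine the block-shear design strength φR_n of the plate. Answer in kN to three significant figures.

Shear plane L_v = 30 + 3·60 = 210 mm; A_gv = 210 × 8 = 1680 mm².
A_nv = (210 − 3.5·24) × 8 = 1008 mm².
A_nt = (40 − 0.5·24) × 8 = 224 mm².
0.6 F_u A_nv = 260.1 kN; 0.6 F_y A_gv = 302.4 kN → shear rupture governs the shear term.
R_n = 260.1 + 1.0 × 430 × 224 / 1000 = 356.4 kN.
Design strength φR_n = 0.75 × 356.4 = 267 kN.

267 kN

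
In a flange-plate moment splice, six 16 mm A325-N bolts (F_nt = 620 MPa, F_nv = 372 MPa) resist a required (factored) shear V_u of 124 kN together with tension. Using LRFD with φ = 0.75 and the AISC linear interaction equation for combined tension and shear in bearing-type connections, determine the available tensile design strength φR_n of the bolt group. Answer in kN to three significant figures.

A_b = π·16²/4 = 201.1 mm²; f_rv = 124 × 1000 / (6 × 201.1) = 102.8 MPa.
F'_nt = 1.3 F_nt − (F_nt / φF_nv) f_rv = 1.3·620 − (620/(0.75·372))·102.8 = 577.6 MPa, capped at F_nt → F'_nt = 577.6 MPa.
R_n = F'_nt · A_b · n = 577.6 × 201.1 × 6 / 1000 = 696.8 kN.
Design strength φR_n = 0.75 × 696.8 = 523 kN.

523 kN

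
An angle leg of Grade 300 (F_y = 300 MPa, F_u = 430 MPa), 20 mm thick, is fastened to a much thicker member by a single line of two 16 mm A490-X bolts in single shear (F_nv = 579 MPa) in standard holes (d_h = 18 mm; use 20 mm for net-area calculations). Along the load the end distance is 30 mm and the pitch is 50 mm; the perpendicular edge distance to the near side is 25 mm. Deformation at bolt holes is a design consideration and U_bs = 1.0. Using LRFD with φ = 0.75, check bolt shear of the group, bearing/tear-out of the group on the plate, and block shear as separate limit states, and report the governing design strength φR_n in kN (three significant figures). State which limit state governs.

Bolt shear: A_b = π·16²/4 = 201.1 mm²; R_n = 579 × 201.1 × 2 × 1 / 1000 = 232.8 kN → 0.75 × 232.8 = 175 kN.
Bearing: edge l_c = 21, r_n = 216.7 kN; interior l_c = 32, r_n = 330.2 kN; R_n = 216.7 + 1·330.2 = 547 kN → 410 kN.
Block shear: A_gv = 1600, A_nv = 1000, A_nt = 300 mm²; R_n = min(0.6F_uA_nv, 0.6F_yA_gv) + U_bs·F_u·A_nt = 387 kN → 290 kN.
Bolt shear governs: 175 kN.

175 kN (bolt shear governs)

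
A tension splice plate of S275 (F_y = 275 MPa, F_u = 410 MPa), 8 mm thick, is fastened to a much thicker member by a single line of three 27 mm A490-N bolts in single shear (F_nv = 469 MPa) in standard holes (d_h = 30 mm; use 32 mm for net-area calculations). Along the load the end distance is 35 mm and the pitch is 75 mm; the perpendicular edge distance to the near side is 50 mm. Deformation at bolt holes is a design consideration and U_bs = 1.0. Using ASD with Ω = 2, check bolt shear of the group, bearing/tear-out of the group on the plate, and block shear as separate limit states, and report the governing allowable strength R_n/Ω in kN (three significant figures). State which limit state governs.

159 kN (block shear governs)

Bolt shear: A_b = π·27²/4 = 572.6 mm²; R_n = 469 × 572.6 × 3 × 1 / 1000 = 805.6 kN → 805.6 / 2 = 403 kN.
Bearing: edge l_c = 20, r_n = 78.72 kN; interior l_c = 45, r_n = 177.1 kN; R_n = 78.72 + 2·177.1 = 433 kN → 216 kN.
Block shear: A_gv = 1480, A_nv = 840, A_nt = 272 mm²; R_n = min(0.6F_uA_nv, 0.6F_yA_gv) + U_bs·F_u·A_nt = 318.2 kN → 159 kN.
Block shear governs: 159 kN.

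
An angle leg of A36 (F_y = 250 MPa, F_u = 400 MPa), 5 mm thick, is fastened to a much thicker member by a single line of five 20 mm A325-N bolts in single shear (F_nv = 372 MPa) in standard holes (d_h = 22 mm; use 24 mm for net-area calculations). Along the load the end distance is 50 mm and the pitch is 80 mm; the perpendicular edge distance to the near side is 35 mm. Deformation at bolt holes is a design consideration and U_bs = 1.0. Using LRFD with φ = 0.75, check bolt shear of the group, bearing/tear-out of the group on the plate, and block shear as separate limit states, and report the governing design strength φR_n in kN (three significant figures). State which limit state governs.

243 kN (block shear governs)

Bolt shear: A_b = π·20²/4 = 314.2 mm²; R_n = 372 × 314.2 × 5 × 1 / 1000 = 584.3 kN → 0.75 × 584.3 = 438 kN.
Bearing: edge l_c = 39, r_n = 93.6 kN; interior l_c = 58, r_n = 96 kN; R_n = 93.6 + 4·96 = 477.6 kN → 358 kN.
Block shear: A_gv = 1850, A_nv = 1310, A_nt = 115 mm²; R_n = min(0.6F_uA_nv, 0.6F_yA_gv) + U_bs·F_u·A_nt = 323.5 kN → 243 kN.
Block shear governs: 243 kN.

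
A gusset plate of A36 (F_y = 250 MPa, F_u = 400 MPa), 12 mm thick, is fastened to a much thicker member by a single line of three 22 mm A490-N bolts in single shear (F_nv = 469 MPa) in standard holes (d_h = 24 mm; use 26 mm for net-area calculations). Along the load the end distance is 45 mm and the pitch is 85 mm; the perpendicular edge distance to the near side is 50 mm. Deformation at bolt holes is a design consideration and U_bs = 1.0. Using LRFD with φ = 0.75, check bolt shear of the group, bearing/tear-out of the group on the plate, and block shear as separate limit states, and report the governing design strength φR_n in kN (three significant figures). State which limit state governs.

Bolt shear: A_b = π·22²/4 = 380.1 mm²; R_n = 469 × 380.1 × 3 × 1 / 1000 = 534.8 kN → 0.75 × 534.8 = 401 kN.
Bearing: edge l_c = 33, r_n = 190.1 kN; interior l_c = 61, r_n = 253.4 kN; R_n = 190.1 + 2·253.4 = 697 kN → 523 kN.
Block shear: A_gv = 2580, A_nv = 1800, A_nt = 444 mm²; R_n = min(0.6F_uA_nv, 0.6F_yA_gv) + U_bs·F_u·A_nt = 564.6 kN → 423 kN.
Bolt shear governs: 401 kN.

401 kN (bolt shear governs)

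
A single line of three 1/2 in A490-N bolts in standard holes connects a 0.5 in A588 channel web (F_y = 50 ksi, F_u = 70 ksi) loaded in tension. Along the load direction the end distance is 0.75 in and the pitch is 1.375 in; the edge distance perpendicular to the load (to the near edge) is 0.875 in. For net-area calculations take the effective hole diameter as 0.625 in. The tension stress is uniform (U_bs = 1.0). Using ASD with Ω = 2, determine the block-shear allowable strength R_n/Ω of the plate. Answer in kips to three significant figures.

Shear plane L_v = 0.75 + 2·1.375 = 3.5 in; A_gv = 3.5 × 0.5 = 1.75 in².
A_nv = (3.5 − 2.5·0.625) × 0.5 = 0.9688 in².
A_nt = (0.875 − 0.5·0.625) × 0.5 = 0.2812 in².
0.6 F_u A_nv = 40.69 kips; 0.6 F_y A_gv = 52.5 kips → shear rupture governs the shear term.
R_n = 40.69 + 1.0 × 70 × 0.2812 = 60.38 kips.
Allowable strength R_n/Ω = 60.38 / 2 = 30.2 kips.

30.2 kips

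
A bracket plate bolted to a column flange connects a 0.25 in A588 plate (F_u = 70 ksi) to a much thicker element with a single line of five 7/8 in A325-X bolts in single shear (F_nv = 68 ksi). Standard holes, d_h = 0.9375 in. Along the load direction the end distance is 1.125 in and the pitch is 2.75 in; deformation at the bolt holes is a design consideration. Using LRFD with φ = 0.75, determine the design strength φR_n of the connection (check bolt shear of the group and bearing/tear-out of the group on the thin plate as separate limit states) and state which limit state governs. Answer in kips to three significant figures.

Bolt shear: A_b = π·0.875²/4 = 0.6013 in²; R_n = 68 × 0.6013 × 5 × 1 = 204.4 kips → 0.75 × 204.4 = 153 kips.
Bearing (1.2 l_c t F_u ≤ 2.4 d t F_u): upper limit = 2.4·0.875·0.25·70 = 36.75 kips.
  Edge l_c = 1.125 − 0.9375/2 = 0.6562 → r_n = 13.78 kips; interior l_c = 2.75 − 0.9375 = 1.812 → r_n = 36.75 kips.
  R_n,bearing = 1·13.78 + 4·36.75 = 160.8 kips → 0.75 × 160.8 = 121 kips.
Bearing governs: 121 kips.

121 kips (bearing governs)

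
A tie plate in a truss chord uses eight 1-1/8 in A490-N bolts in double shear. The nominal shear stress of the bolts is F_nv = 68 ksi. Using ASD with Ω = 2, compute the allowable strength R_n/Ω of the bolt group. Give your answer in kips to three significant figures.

541 kips

A_b = π × 1.125² / 4 = 0.994 in².
R_n = F_nv · A_b · n · n_s = 68 × 0.994 × 8 × 2 = 1081 kips.
Allowable strength R_n/Ω = 1081 / 2 = 541 kips.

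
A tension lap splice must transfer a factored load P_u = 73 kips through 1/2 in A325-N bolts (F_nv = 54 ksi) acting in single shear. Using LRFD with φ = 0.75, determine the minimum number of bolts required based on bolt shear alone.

10 bolts

A_b = π·0.5²/4 = 0.1963 in².
Per-bolt design strength φR_n = 0.75 × 54 × 0.1963 × 1 = 7.952 kips.
n ≥ 73 / 7.952 = 9.18 → use 10 bolts.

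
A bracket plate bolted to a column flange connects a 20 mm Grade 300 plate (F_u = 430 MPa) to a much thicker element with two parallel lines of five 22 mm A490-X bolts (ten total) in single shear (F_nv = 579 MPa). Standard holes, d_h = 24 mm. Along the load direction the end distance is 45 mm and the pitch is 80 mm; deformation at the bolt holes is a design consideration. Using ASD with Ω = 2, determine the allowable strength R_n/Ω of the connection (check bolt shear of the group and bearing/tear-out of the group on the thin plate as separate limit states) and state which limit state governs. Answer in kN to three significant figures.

Bolt shear: A_b = π·22²/4 = 380.1 mm²; R_n = 579 × 380.1 × 10 × 1 / 1000 = 2201 kN → 2201 / 2 = 1100 kN.
Bearing (1.2 l_c t F_u ≤ 2.4 d t F_u): upper limit = 2.4·22·20·430 / 1000 = 454.1 kN.
  Edge l_c = 45 − 24/2 = 33 → r_n = 340.6 kN; interior l_c = 80 − 24 = 56 → r_n = 454.1 kN.
  R_n,bearing = 2·340.6 + 8·454.1 = 4314 kN → 4314 / 2 = 2160 kN.
Bolt shear governs: 1100 kN.

1100 kN (bolt shear governs)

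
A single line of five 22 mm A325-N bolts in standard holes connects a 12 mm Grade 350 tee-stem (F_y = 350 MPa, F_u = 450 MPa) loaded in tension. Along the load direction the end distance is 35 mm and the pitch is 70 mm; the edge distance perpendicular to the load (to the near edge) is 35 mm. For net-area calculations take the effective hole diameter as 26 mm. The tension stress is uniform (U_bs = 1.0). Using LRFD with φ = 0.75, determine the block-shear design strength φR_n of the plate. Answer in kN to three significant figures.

570 kN

Shear plane L_v = 35 + 4·70 = 315 mm; A_gv = 315 × 12 = 3780 mm².
A_nv = (315 − 4.5·26) × 12 = 2376 mm².
A_nt = (35 − 0.5·26) × 12 = 264 mm².
0.6 F_u A_nv = 641.5 kN; 0.6 F_y A_gv = 793.8 kN → shear rupture governs the shear term.
R_n = 641.5 + 1.0 × 450 × 264 / 1000 = 760.3 kN.
Design strength φR_n = 0.75 × 760.3 = 570 kN.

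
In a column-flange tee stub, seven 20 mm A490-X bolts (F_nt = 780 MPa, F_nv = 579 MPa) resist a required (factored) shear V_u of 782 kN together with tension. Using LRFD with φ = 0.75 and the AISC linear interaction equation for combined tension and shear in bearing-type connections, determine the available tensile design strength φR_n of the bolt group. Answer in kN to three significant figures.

619 kN

A_b = π·20²/4 = 314.2 mm²; f_rv = 782 × 1000 / (7 × 314.2) = 355.6 MPa.
F'_nt = 1.3 F_nt − (F_nt / φF_nv) f_rv = 1.3·780 − (780/(0.75·579))·355.6 = 375.3 MPa, capped at F_nt → F'_nt = 375.3 MPa.
R_n = F'_nt · A_b · n = 375.3 × 314.2 × 7 / 1000 = 825.3 kN.
Design strength φR_n = 0.75 × 825.3 = 619 kN.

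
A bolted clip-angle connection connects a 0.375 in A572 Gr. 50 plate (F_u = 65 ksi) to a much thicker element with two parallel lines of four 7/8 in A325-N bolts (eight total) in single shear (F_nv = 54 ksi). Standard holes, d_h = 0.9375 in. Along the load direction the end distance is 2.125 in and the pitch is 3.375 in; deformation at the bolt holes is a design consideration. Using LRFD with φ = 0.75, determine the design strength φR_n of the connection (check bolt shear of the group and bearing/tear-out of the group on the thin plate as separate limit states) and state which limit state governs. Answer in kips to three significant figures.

Bolt shear: A_b = π·0.875²/4 = 0.6013 in²; R_n = 54 × 0.6013 × 8 × 1 = 259.8 kips → 0.75 × 259.8 = 195 kips.
Bearing (1.2 l_c t F_u ≤ 2.4 d t F_u): upper limit = 2.4·0.875·0.375·65 = 51.19 kips.
  Edge l_c = 2.125 − 0.9375/2 = 1.656 → r_n = 48.45 kips; interior l_c = 3.375 − 0.9375 = 2.438 → r_n = 51.19 kips.
  R_n,bearing = 2·48.45 + 6·51.19 = 404 kips → 0.75 × 404 = 303 kips.
Bolt shear governs: 195 kips.

195 kips (bolt shear governs)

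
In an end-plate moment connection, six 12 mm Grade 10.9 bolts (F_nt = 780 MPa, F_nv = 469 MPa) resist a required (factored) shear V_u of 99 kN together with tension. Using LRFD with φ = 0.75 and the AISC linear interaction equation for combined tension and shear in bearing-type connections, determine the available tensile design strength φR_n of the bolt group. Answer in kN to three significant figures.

A_b = π·12²/4 = 113.1 mm²; f_rv = 99 × 1000 / (6 × 113.1) = 145.9 MPa.
F'_nt = 1.3 F_nt − (F_nt / φF_nv) f_rv = 1.3·780 − (780/(0.75·469))·145.9 = 690.5 MPa, capped at F_nt → F'_nt = 690.5 MPa.
R_n = F'_nt · A_b · n = 690.5 × 113.1 × 6 / 1000 = 468.6 kN.
Design strength φR_n = 0.75 × 468.6 = 351 kN.

351 kN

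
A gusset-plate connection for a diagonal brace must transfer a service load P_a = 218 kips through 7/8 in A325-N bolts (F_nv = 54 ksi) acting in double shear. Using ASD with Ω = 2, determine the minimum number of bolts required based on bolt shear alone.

A_b = π·0.875²/4 = 0.6013 in².
Per-bolt allowable strength R_n/Ω = 54 × 0.6013 × 2 / 2 = 32.47 kips.
n ≥ 218 / 32.47 = 6.714 → use 7 bolts.

7 bolts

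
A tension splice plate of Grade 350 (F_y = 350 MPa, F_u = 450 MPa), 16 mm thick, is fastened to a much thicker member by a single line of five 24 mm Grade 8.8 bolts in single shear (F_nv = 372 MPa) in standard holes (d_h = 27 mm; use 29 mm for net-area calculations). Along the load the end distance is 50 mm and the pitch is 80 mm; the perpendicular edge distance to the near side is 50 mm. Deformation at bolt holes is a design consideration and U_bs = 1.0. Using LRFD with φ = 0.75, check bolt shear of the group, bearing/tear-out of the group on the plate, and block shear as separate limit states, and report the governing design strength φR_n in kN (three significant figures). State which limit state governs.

631 kN (bolt shear governs)

Bolt shear: A_b = π·24²/4 = 452.4 mm²; R_n = 372 × 452.4 × 5 × 1 / 1000 = 841.4 kN → 0.75 × 841.4 = 631 kN.
Bearing: edge l_c = 36.5, r_n = 315.4 kN; interior l_c = 53, r_n = 414.7 kN; R_n = 315.4 + 4·414.7 = 1974 kN → 1480 kN.
Block shear: A_gv = 5920, A_nv = 3832, A_nt = 568 mm²; R_n = min(0.6F_uA_nv, 0.6F_yA_gv) + U_bs·F_u·A_nt = 1290 kN → 968 kN.
Bolt shear governs: 631 kN.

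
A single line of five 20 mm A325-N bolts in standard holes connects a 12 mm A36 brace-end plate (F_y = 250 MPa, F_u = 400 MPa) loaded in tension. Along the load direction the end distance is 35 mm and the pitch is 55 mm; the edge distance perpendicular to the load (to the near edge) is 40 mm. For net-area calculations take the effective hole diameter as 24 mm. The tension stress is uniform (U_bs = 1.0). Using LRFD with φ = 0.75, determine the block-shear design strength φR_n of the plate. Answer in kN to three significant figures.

Shear plane L_v = 35 + 4·55 = 255 mm; A_gv = 255 × 12 = 3060 mm².
A_nv = (255 − 4.5·24) × 12 = 1764 mm².
A_nt = (40 − 0.5·24) × 12 = 336 mm².
0.6 F_u A_nv = 423.4 kN; 0.6 F_y A_gv = 459 kN → shear rupture governs the shear term.
R_n = 423.4 + 1.0 × 400 × 336 / 1000 = 557.8 kN.
Design strength φR_n = 0.75 × 557.8 = 418 kN.

418 kN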